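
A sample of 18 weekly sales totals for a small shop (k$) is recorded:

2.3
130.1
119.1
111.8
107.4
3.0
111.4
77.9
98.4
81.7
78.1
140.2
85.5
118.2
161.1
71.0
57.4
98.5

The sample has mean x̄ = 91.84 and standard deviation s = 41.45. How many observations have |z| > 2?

Cutoffs: x̄ ± 2s = [8.94, 174.74].
Outside the cutoffs: 2.3, 3.0.

2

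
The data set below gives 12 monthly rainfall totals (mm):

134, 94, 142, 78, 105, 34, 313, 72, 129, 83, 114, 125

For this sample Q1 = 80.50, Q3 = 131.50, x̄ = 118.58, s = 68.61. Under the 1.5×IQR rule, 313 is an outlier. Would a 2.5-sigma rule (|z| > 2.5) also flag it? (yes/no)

z = (313 − 118.58) / 68.61 = 2.83.
|z| = 2.83 > 2.5.

yes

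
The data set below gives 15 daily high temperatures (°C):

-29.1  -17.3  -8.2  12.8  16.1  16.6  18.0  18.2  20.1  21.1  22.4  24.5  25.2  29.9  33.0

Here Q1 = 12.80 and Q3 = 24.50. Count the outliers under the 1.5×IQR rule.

IQR = 11.70; fences at 12.80 − 17.55 = -4.75 and 24.50 + 17.55 = 42.05.
Outside the cutoffs: -29.1, -17.3, -8.2.

3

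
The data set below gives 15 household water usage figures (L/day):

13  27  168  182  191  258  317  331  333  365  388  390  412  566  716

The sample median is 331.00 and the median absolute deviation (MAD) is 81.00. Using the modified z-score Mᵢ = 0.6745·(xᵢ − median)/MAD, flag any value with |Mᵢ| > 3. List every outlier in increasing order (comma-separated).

716

|Mᵢ| > 3 ⇔ |xᵢ − 331.00| > 3·81.00/0.6745 = 360.27.
So outliers lie outside [-29.27, 691.27].
716: M = 3.21 → outlier.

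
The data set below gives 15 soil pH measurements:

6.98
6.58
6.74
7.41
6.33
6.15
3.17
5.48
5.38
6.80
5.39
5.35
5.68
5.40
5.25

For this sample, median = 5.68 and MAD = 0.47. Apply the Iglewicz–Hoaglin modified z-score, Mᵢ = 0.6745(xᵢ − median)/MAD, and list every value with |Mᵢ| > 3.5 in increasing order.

|Mᵢ| > 3.5 ⇔ |xᵢ − 5.68| > 3.5·0.47/0.6745 = 2.44.
So outliers lie outside [3.24, 8.12].
3.17: M = -3.60 → outlier.

3.17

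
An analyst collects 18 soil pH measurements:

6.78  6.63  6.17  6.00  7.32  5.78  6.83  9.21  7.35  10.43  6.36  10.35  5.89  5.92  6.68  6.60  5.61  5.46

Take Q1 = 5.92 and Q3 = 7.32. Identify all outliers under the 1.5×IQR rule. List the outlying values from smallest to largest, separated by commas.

IQR = Q3 − Q1 = 7.32 − 5.92 = 1.40.
Lower fence = Q1 − 1.5·IQR = 5.92 − 2.10 = 3.82.
Upper fence = Q3 + 1.5·IQR = 7.32 + 2.10 = 9.42.
10.35 > 9.42 → outlier.
10.43 > 9.42 → outlier.
All remaining values lie within [3.82, 9.42].

10.35, 10.43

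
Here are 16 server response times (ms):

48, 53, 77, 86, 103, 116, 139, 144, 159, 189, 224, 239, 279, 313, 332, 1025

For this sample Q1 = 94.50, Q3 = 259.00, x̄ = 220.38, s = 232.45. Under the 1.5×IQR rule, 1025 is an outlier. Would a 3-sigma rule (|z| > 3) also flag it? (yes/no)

yes

z = (1025 − 220.38) / 232.45 = 3.46.
|z| = 3.46 > 3.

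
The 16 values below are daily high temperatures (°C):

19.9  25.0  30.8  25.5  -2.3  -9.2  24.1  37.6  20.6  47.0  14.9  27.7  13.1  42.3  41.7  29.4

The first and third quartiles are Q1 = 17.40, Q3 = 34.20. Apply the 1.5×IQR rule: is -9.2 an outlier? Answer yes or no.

IQR = Q3 − Q1 = 34.20 − 17.40 = 16.80.
Lower fence = Q1 − 1.5·IQR = 17.40 − 25.20 = -7.80.
Upper fence = Q3 + 1.5·IQR = 34.20 + 25.20 = 59.40.
-9.2 lies below the lower fence.

yes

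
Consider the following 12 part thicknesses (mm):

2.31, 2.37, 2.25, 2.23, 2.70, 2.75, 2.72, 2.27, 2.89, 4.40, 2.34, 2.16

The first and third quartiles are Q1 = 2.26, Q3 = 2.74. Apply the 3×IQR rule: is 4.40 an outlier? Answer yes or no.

yes

IQR = Q3 − Q1 = 2.74 − 2.26 = 0.48.
Lower fence = Q1 − 3·IQR = 2.26 − 1.44 = 0.82.
Upper fence = Q3 + 3·IQR = 2.74 + 1.44 = 4.18.
4.40 lies above the upper fence.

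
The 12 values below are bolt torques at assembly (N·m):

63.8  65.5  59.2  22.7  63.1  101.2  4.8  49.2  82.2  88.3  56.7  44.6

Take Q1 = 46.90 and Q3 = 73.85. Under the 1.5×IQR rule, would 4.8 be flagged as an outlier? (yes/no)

IQR = Q3 − Q1 = 73.85 − 46.90 = 26.95.
Lower fence = Q1 − 1.5·IQR = 46.90 − 40.425 = 6.475.
Upper fence = Q3 + 1.5·IQR = 73.85 + 40.425 = 114.275.
4.8 lies below the lower fence.

yes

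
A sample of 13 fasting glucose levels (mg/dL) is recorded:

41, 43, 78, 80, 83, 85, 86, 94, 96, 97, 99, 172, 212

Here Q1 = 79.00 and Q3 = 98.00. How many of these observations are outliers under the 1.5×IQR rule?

4

IQR = 19.00; fences at 79.00 − 28.50 = 50.50 and 98.00 + 28.50 = 126.50.
Outside the cutoffs: 41, 43, 172, 212.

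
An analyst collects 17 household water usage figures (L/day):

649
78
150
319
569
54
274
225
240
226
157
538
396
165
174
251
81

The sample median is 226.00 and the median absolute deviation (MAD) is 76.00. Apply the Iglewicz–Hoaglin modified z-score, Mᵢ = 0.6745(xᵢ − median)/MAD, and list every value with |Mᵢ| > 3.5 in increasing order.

|Mᵢ| > 3.5 ⇔ |xᵢ − 226.00| > 3.5·76.00/0.6745 = 394.37.
So outliers lie outside [-168.37, 620.37].
649: M = 3.75 → outlier.

649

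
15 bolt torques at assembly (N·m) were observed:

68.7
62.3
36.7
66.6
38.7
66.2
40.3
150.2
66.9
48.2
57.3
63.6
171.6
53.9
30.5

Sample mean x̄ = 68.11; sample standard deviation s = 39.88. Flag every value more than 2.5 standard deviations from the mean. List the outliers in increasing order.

Cutoffs at x̄ ± 2.5s: 68.11 ± 2.5·39.88 = [-31.59, 167.81].
171.6: z = 2.60, |z| > 2.5 → outlier.
Every other value lies within [-31.59, 167.81].

171.6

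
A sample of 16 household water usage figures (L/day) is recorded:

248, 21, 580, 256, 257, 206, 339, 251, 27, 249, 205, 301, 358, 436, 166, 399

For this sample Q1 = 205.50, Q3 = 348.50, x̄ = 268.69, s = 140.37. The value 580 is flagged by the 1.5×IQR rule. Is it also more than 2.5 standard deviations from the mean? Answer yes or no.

z = (580 − 268.69) / 140.37 = 2.22.
|z| = 2.22 ≤ 2.5.

no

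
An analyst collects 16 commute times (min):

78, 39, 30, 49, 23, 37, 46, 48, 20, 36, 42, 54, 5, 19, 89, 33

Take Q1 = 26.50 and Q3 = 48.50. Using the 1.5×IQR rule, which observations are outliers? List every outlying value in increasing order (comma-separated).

89

IQR = Q3 − Q1 = 48.50 − 26.50 = 22.00.
Lower fence = Q1 − 1.5·IQR = 26.50 − 33.00 = -6.50.
Upper fence = Q3 + 1.5·IQR = 48.50 + 33.00 = 81.50.
89 > 81.50 → outlier.
All remaining values lie within [-6.50, 81.50].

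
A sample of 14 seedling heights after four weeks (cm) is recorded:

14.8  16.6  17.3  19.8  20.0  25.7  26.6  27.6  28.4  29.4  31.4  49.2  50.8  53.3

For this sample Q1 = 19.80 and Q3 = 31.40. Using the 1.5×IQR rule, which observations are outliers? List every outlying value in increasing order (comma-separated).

IQR = Q3 − Q1 = 31.40 − 19.80 = 11.60.
Lower fence = Q1 − 1.5·IQR = 19.80 − 17.40 = 2.40.
Upper fence = Q3 + 1.5·IQR = 31.40 + 17.40 = 48.80.
49.2 > 48.80 → outlier.
50.8 > 48.80 → outlier.
53.3 > 48.80 → outlier.
All remaining values lie within [2.40, 48.80].

49.2, 50.8, 53.3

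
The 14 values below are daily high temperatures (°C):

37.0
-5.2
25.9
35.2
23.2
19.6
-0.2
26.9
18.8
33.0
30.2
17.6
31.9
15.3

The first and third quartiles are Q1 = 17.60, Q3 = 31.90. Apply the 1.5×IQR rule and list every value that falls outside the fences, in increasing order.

IQR = Q3 − Q1 = 31.90 − 17.60 = 14.30.
Lower fence = Q1 − 1.5·IQR = 17.60 − 21.45 = -3.85.
Upper fence = Q3 + 1.5·IQR = 31.90 + 21.45 = 53.35.
-5.2 < -3.85 → outlier.
All remaining values lie within [-3.85, 53.35].

-5.2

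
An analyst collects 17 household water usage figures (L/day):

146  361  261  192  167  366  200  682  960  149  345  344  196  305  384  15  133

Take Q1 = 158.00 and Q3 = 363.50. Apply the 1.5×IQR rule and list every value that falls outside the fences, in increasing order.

682, 960

IQR = Q3 − Q1 = 363.50 − 158.00 = 205.50.
Lower fence = Q1 − 1.5·IQR = 158.00 − 308.25 = -150.25.
Upper fence = Q3 + 1.5·IQR = 363.50 + 308.25 = 671.75.
682 > 671.75 → outlier.
960 > 671.75 → outlier.
All remaining values lie within [-150.25, 671.75].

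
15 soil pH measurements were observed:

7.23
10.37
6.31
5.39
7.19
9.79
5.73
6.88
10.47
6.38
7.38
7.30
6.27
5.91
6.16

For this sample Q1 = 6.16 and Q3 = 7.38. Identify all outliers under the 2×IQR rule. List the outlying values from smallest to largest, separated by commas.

10.37, 10.47

IQR = Q3 − Q1 = 7.38 − 6.16 = 1.22.
Lower fence = Q1 − 2·IQR = 6.16 − 2.44 = 3.72.
Upper fence = Q3 + 2·IQR = 7.38 + 2.44 = 9.82.
10.37 > 9.82 → outlier.
10.47 > 9.82 → outlier.
All remaining values lie within [3.72, 9.82].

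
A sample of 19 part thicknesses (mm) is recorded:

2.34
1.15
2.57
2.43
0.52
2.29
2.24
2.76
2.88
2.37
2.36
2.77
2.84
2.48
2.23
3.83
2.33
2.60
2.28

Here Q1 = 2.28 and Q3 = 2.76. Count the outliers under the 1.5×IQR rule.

IQR = 0.48; fences at 2.28 − 0.72 = 1.56 and 2.76 + 0.72 = 3.48.
Outside the cutoffs: 0.52, 1.15, 3.83.

3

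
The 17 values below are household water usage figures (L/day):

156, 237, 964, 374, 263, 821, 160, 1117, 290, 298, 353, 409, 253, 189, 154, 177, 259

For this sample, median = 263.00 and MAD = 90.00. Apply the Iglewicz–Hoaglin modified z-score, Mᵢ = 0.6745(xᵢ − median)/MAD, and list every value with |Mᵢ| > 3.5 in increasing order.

|Mᵢ| > 3.5 ⇔ |xᵢ − 263.00| > 3.5·90.00/0.6745 = 467.01.
So outliers lie outside [-204.01, 730.01].
821: M = 4.18 → outlier.
964: M = 5.25 → outlier.
1117: M = 6.40 → outlier.

821, 964, 1117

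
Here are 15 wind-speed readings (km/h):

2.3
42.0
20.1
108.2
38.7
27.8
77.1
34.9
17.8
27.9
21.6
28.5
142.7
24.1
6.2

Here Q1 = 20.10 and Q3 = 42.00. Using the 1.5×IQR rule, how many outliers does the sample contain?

IQR = 21.90; fences at 20.10 − 32.85 = -12.75 and 42.00 + 32.85 = 74.85.
Outside the cutoffs: 77.1, 108.2, 142.7.

3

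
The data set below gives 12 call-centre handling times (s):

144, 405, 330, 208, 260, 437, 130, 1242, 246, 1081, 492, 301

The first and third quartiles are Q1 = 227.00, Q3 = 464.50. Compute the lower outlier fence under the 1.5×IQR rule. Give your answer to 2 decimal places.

-129.25

IQR = Q3 − Q1 = 464.50 − 227.00 = 237.50.
Lower fence = Q1 − 1.5·IQR = 227.00 − 356.25 = -129.25.
Upper fence = Q3 + 1.5·IQR = 464.50 + 356.25 = 820.75.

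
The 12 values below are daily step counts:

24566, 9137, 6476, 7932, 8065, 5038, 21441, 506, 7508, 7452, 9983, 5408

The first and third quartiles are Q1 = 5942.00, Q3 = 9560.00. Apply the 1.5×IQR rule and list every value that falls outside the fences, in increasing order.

506, 21441, 24566

IQR = Q3 − Q1 = 9560.00 − 5942.00 = 3618.00.
Lower fence = Q1 − 1.5·IQR = 5942.00 − 5427.00 = 515.00.
Upper fence = Q3 + 1.5·IQR = 9560.00 + 5427.00 = 14987.00.
506 < 515.00 → outlier.
21441 > 14987.00 → outlier.
24566 > 14987.00 → outlier.
All remaining values lie within [515.00, 14987.00].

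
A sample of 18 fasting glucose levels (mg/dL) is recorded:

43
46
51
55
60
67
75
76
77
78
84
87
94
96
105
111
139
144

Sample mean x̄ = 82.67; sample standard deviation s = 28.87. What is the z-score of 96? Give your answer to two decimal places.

0.46

z = (96 − 82.67) / 28.87 = 0.46.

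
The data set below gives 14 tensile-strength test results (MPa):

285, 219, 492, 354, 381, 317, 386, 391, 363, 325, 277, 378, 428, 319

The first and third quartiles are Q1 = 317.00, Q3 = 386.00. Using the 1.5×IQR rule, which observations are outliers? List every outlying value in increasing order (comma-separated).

492

IQR = Q3 − Q1 = 386.00 − 317.00 = 69.00.
Lower fence = Q1 − 1.5·IQR = 317.00 − 103.50 = 213.50.
Upper fence = Q3 + 1.5·IQR = 386.00 + 103.50 = 489.50.
492 > 489.50 → outlier.
All remaining values lie within [213.50, 489.50].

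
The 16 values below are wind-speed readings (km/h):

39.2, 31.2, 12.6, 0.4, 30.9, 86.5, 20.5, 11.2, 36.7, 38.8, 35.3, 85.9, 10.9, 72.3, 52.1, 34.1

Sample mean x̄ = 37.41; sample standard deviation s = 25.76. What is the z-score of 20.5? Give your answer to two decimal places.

-0.66

z = (20.5 − 37.41) / 25.76 = -0.66.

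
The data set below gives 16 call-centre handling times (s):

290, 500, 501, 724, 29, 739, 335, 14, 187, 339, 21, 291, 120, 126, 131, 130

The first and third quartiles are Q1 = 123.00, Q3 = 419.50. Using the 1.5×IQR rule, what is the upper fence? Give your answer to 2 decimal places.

864.25

IQR = Q3 − Q1 = 419.50 − 123.00 = 296.50.
Lower fence = Q1 − 1.5·IQR = 123.00 − 444.75 = -321.75.
Upper fence = Q3 + 1.5·IQR = 419.50 + 444.75 = 864.25.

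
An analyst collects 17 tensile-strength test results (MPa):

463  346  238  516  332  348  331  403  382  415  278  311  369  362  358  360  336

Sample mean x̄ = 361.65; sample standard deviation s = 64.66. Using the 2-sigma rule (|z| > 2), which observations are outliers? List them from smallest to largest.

516

Cutoffs at x̄ ± 2s: 361.65 ± 2·64.66 = [232.33, 490.97].
516: z = 2.39, |z| > 2 → outlier.
Every other value lies within [232.33, 490.97].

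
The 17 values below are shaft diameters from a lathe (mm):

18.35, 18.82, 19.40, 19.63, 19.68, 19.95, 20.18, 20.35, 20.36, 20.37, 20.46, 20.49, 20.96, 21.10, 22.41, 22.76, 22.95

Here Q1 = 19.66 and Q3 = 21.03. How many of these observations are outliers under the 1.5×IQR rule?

IQR = 1.37; fences at 19.66 − 2.055 = 17.605 and 21.03 + 2.055 = 23.085.
Every value lies within the cutoffs.

0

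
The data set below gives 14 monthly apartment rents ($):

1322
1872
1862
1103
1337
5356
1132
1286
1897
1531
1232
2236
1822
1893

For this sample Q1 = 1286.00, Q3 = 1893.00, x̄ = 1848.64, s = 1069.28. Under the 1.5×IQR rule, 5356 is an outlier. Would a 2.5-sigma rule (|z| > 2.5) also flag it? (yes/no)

yes

z = (5356 − 1848.64) / 1069.28 = 3.28.
|z| = 3.28 > 2.5.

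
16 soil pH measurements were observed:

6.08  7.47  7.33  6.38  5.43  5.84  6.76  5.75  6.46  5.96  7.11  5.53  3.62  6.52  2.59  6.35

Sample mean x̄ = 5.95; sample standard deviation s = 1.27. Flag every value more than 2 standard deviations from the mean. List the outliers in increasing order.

Cutoffs at x̄ ± 2s: 5.95 ± 2·1.27 = [3.41, 8.49].
2.59: z = -2.65, |z| > 2 → outlier.
Every other value lies within [3.41, 8.49].

2.59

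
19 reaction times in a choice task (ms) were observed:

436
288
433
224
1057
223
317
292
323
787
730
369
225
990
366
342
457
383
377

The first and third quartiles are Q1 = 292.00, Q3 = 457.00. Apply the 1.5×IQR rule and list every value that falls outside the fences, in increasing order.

730, 787, 990, 1057

IQR = Q3 − Q1 = 457.00 − 292.00 = 165.00.
Lower fence = Q1 − 1.5·IQR = 292.00 − 247.50 = 44.50.
Upper fence = Q3 + 1.5·IQR = 457.00 + 247.50 = 704.50.
730 > 704.50 → outlier.
787 > 704.50 → outlier.
990 > 704.50 → outlier.
1057 > 704.50 → outlier.
All remaining values lie within [44.50, 704.50].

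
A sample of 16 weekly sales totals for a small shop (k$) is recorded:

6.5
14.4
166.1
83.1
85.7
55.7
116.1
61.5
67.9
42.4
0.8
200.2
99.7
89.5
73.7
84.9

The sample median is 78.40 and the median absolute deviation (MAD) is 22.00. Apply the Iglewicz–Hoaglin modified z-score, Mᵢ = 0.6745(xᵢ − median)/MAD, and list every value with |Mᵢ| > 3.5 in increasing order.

|Mᵢ| > 3.5 ⇔ |xᵢ − 78.40| > 3.5·22.00/0.6745 = 114.16.
So outliers lie outside [-35.76, 192.56].
200.2: M = 3.73 → outlier.

200.2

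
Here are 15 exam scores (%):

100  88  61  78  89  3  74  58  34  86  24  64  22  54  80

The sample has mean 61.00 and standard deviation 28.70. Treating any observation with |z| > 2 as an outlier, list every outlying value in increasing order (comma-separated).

Cutoffs at x̄ ± 2s: 61.00 ± 2·28.70 = [3.60, 118.40].
3: z = -2.02, |z| > 2 → outlier.
Every other value lies within [3.60, 118.40].

3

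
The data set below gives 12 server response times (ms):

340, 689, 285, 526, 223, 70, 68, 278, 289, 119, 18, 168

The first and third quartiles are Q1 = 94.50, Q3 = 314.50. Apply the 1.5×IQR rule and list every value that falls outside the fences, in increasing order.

IQR = Q3 − Q1 = 314.50 − 94.50 = 220.00.
Lower fence = Q1 − 1.5·IQR = 94.50 − 330.00 = -235.50.
Upper fence = Q3 + 1.5·IQR = 314.50 + 330.00 = 644.50.
689 > 644.50 → outlier.
All remaining values lie within [-235.50, 644.50].

689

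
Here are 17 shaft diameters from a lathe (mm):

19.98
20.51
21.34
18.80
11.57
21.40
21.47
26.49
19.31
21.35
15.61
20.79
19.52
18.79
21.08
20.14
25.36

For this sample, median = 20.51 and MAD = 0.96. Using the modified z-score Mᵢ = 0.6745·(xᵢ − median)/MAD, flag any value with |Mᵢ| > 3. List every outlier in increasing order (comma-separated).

|Mᵢ| > 3 ⇔ |xᵢ − 20.51| > 3·0.96/0.6745 = 4.27.
So outliers lie outside [16.24, 24.78].
11.57: M = -6.28 → outlier.
15.61: M = -3.44 → outlier.
25.36: M = 3.41 → outlier.
26.49: M = 4.20 → outlier.

11.57, 15.61, 25.36, 26.49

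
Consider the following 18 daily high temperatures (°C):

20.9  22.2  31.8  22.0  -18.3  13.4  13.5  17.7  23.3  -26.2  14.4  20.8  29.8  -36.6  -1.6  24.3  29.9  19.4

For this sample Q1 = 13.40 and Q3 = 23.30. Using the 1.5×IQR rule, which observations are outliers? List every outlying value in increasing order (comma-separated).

-36.6, -26.2, -18.3, -1.6

IQR = Q3 − Q1 = 23.30 − 13.40 = 9.90.
Lower fence = Q1 − 1.5·IQR = 13.40 − 14.85 = -1.45.
Upper fence = Q3 + 1.5·IQR = 23.30 + 14.85 = 38.15.
-36.6 < -1.45 → outlier.
-26.2 < -1.45 → outlier.
-18.3 < -1.45 → outlier.
-1.6 < -1.45 → outlier.
All remaining values lie within [-1.45, 38.15].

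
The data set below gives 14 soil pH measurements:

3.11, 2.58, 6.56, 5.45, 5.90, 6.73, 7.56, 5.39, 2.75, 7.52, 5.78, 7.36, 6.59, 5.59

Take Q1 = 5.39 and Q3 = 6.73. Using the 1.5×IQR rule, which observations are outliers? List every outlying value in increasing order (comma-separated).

2.58, 2.75, 3.11

IQR = Q3 − Q1 = 6.73 − 5.39 = 1.34.
Lower fence = Q1 − 1.5·IQR = 5.39 − 2.01 = 3.38.
Upper fence = Q3 + 1.5·IQR = 6.73 + 2.01 = 8.74.
2.58 < 3.38 → outlier.
2.75 < 3.38 → outlier.
3.11 < 3.38 → outlier.
All remaining values lie within [3.38, 8.74].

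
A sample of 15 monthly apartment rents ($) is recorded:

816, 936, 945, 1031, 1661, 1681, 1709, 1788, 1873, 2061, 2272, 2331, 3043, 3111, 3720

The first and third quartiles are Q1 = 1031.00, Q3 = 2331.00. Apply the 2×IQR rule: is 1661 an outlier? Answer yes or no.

no

IQR = Q3 − Q1 = 2331.00 − 1031.00 = 1300.00.
Lower fence = Q1 − 2·IQR = 1031.00 − 2600.00 = -1569.00.
Upper fence = Q3 + 2·IQR = 2331.00 + 2600.00 = 4931.00.
1661 lies within [-1569.00, 4931.00].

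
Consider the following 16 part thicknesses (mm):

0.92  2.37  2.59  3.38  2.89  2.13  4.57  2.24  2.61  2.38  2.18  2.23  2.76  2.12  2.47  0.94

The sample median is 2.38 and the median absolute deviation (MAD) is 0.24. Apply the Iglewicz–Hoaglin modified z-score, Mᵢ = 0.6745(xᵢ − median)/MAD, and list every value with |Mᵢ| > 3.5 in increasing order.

0.92, 0.94, 4.57

|Mᵢ| > 3.5 ⇔ |xᵢ − 2.38| > 3.5·0.24/0.6745 = 1.25.
So outliers lie outside [1.13, 3.63].
0.92: M = -4.10 → outlier.
0.94: M = -4.05 → outlier.
4.57: M = 6.15 → outlier.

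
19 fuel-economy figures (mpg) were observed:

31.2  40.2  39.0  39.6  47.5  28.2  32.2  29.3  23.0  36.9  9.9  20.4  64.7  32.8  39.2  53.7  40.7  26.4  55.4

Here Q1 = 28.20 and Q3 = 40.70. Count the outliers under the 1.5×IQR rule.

IQR = 12.50; fences at 28.20 − 18.75 = 9.45 and 40.70 + 18.75 = 59.45.
Outside the cutoffs: 64.7.

1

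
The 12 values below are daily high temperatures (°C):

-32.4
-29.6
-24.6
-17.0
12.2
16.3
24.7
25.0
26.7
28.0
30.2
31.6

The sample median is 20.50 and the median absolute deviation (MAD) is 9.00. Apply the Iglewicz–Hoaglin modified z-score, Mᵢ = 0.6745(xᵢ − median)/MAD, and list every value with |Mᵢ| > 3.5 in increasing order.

-32.4, -29.6

|Mᵢ| > 3.5 ⇔ |xᵢ − 20.50| > 3.5·9.00/0.6745 = 46.70.
So outliers lie outside [-26.20, 67.20].
-32.4: M = -3.96 → outlier.
-29.6: M = -3.75 → outlier.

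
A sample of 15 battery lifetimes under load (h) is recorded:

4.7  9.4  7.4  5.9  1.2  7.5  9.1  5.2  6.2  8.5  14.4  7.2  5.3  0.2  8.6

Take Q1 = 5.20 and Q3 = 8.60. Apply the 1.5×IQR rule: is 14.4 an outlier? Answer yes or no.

IQR = Q3 − Q1 = 8.60 − 5.20 = 3.40.
Lower fence = Q1 − 1.5·IQR = 5.20 − 5.10 = 0.10.
Upper fence = Q3 + 1.5·IQR = 8.60 + 5.10 = 13.70.
14.4 lies above the upper fence.

yes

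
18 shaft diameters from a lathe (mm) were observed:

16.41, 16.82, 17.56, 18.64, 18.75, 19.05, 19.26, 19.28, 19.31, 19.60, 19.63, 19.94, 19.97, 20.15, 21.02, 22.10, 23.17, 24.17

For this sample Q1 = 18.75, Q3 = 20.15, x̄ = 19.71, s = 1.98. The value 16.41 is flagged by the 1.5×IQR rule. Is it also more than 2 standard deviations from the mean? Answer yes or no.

z = (16.41 − 19.71) / 1.98 = -1.67.
|z| = 1.67 ≤ 2.

no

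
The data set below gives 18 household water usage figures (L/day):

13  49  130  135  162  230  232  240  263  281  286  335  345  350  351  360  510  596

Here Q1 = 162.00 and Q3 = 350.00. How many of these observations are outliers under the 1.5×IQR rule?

0

IQR = 188.00; fences at 162.00 − 282.00 = -120.00 and 350.00 + 282.00 = 632.00.
Every value lies within the cutoffs.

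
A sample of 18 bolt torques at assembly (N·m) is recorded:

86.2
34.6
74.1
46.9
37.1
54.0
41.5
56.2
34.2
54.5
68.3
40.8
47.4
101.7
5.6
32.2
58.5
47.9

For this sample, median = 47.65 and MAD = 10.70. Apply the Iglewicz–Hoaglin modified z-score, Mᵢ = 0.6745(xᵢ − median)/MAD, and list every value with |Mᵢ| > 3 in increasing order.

101.7

|Mᵢ| > 3 ⇔ |xᵢ − 47.65| > 3·10.70/0.6745 = 47.59.
So outliers lie outside [0.06, 95.24].
101.7: M = 3.41 → outlier.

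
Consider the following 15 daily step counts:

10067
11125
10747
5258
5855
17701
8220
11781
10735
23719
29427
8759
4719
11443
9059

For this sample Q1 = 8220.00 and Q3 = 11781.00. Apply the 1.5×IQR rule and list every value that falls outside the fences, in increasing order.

17701, 23719, 29427

IQR = Q3 − Q1 = 11781.00 − 8220.00 = 3561.00.
Lower fence = Q1 − 1.5·IQR = 8220.00 − 5341.50 = 2878.50.
Upper fence = Q3 + 1.5·IQR = 11781.00 + 5341.50 = 17122.50.
17701 > 17122.50 → outlier.
23719 > 17122.50 → outlier.
29427 > 17122.50 → outlier.
All remaining values lie within [2878.50, 17122.50].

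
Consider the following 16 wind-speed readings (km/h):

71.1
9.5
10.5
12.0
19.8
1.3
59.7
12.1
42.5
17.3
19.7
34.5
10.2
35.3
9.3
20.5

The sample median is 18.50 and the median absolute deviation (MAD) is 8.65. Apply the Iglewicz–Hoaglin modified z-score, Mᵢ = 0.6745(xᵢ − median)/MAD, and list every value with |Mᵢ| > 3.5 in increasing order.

71.1

|Mᵢ| > 3.5 ⇔ |xᵢ − 18.50| > 3.5·8.65/0.6745 = 44.89.
So outliers lie outside [-26.39, 63.39].
71.1: M = 4.10 → outlier.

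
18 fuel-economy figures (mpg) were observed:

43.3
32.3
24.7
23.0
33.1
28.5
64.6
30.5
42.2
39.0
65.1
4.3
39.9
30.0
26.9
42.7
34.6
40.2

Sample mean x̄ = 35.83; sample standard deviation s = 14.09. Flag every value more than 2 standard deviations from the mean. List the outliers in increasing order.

Cutoffs at x̄ ± 2s: 35.83 ± 2·14.09 = [7.65, 64.01].
4.3: z = -2.24, |z| > 2 → outlier.
64.6: z = 2.04, |z| > 2 → outlier.
65.1: z = 2.08, |z| > 2 → outlier.
Every other value lies within [7.65, 64.01].

4.3, 64.6, 65.1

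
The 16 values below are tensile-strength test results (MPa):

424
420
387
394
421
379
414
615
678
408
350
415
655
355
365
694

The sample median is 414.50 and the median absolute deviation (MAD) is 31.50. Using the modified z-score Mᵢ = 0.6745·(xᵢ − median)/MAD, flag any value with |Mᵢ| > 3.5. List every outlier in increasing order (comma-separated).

615, 655, 678, 694

|Mᵢ| > 3.5 ⇔ |xᵢ − 414.50| > 3.5·31.50/0.6745 = 163.45.
So outliers lie outside [251.05, 577.95].
615: M = 4.29 → outlier.
655: M = 5.15 → outlier.
678: M = 5.64 → outlier.
694: M = 5.98 → outlier.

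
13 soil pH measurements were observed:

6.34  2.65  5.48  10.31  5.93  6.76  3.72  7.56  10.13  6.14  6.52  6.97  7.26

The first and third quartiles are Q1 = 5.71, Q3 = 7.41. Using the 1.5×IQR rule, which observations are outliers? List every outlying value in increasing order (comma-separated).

2.65, 10.13, 10.31

IQR = Q3 − Q1 = 7.41 − 5.71 = 1.70.
Lower fence = Q1 − 1.5·IQR = 5.71 − 2.55 = 3.16.
Upper fence = Q3 + 1.5·IQR = 7.41 + 2.55 = 9.96.
2.65 < 3.16 → outlier.
10.13 > 9.96 → outlier.
10.31 > 9.96 → outlier.
All remaining values lie within [3.16, 9.96].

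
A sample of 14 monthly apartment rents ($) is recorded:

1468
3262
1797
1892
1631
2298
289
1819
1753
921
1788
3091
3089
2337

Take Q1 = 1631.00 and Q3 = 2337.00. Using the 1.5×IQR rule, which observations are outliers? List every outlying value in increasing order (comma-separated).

289

IQR = Q3 − Q1 = 2337.00 − 1631.00 = 706.00.
Lower fence = Q1 − 1.5·IQR = 1631.00 − 1059.00 = 572.00.
Upper fence = Q3 + 1.5·IQR = 2337.00 + 1059.00 = 3396.00.
289 < 572.00 → outlier.
All remaining values lie within [572.00, 3396.00].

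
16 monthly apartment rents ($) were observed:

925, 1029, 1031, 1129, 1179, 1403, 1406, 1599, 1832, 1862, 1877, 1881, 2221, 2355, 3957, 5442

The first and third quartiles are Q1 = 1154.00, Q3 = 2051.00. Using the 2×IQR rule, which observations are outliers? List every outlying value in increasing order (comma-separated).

3957, 5442

IQR = Q3 − Q1 = 2051.00 − 1154.00 = 897.00.
Lower fence = Q1 − 2·IQR = 1154.00 − 1794.00 = -640.00.
Upper fence = Q3 + 2·IQR = 2051.00 + 1794.00 = 3845.00.
3957 > 3845.00 → outlier.
5442 > 3845.00 → outlier.
All remaining values lie within [-640.00, 3845.00].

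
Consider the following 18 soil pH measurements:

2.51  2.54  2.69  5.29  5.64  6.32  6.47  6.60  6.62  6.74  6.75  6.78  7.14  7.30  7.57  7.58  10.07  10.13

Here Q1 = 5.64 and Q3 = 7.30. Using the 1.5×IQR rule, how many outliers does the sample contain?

5

IQR = 1.66; fences at 5.64 − 2.49 = 3.15 and 7.30 + 2.49 = 9.79.
Outside the cutoffs: 2.51, 2.54, 2.69, 10.07, 10.13.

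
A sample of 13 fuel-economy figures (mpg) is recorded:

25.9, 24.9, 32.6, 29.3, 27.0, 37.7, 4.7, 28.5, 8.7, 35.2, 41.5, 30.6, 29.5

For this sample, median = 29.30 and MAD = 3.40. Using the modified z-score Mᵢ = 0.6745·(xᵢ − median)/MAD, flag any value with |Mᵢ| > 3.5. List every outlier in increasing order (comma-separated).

4.7, 8.7

|Mᵢ| > 3.5 ⇔ |xᵢ − 29.30| > 3.5·3.40/0.6745 = 17.64.
So outliers lie outside [11.66, 46.94].
4.7: M = -4.88 → outlier.
8.7: M = -4.09 → outlier.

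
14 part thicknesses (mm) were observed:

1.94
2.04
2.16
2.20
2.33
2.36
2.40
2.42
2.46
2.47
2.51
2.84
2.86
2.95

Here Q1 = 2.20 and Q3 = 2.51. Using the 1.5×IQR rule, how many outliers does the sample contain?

IQR = 0.31; fences at 2.20 − 0.465 = 1.735 and 2.51 + 0.465 = 2.975.
Every value lies within the cutoffs.

0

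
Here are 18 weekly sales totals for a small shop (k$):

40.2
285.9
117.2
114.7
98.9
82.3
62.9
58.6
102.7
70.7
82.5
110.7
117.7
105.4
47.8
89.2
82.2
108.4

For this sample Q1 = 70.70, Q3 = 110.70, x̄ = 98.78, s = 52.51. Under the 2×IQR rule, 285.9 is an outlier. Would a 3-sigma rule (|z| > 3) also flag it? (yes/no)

z = (285.9 − 98.78) / 52.51 = 3.56.
|z| = 3.56 > 3.

yes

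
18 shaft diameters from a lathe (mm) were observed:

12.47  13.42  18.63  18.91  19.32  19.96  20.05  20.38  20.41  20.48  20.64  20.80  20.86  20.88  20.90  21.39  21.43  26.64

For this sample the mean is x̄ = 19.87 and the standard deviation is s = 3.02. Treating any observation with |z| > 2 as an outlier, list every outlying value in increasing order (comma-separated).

Cutoffs at x̄ ± 2s: 19.87 ± 2·3.02 = [13.83, 25.91].
12.47: z = -2.45, |z| > 2 → outlier.
13.42: z = -2.14, |z| > 2 → outlier.
26.64: z = 2.24, |z| > 2 → outlier.
Every other value lies within [13.83, 25.91].

12.47, 13.42, 26.64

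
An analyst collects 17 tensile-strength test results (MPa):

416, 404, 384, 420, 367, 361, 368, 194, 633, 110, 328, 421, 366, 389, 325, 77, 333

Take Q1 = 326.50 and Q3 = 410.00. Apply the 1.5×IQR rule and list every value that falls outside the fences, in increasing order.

77, 110, 194, 633

IQR = Q3 − Q1 = 410.00 − 326.50 = 83.50.
Lower fence = Q1 − 1.5·IQR = 326.50 − 125.25 = 201.25.
Upper fence = Q3 + 1.5·IQR = 410.00 + 125.25 = 535.25.
77 < 201.25 → outlier.
110 < 201.25 → outlier.
194 < 201.25 → outlier.
633 > 535.25 → outlier.
All remaining values lie within [201.25, 535.25].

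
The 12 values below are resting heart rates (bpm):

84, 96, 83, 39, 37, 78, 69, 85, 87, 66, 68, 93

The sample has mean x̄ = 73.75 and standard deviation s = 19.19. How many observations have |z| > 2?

0

Cutoffs: x̄ ± 2s = [35.37, 112.13].
Every value lies within the cutoffs.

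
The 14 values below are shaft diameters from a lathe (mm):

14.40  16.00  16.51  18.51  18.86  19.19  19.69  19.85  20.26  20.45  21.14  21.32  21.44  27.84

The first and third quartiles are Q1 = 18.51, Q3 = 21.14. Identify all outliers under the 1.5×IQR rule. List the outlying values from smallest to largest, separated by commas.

IQR = Q3 − Q1 = 21.14 − 18.51 = 2.63.
Lower fence = Q1 − 1.5·IQR = 18.51 − 3.945 = 14.565.
Upper fence = Q3 + 1.5·IQR = 21.14 + 3.945 = 25.085.
14.40 < 14.565 → outlier.
27.84 > 25.085 → outlier.
All remaining values lie within [14.565, 25.085].

14.40, 27.84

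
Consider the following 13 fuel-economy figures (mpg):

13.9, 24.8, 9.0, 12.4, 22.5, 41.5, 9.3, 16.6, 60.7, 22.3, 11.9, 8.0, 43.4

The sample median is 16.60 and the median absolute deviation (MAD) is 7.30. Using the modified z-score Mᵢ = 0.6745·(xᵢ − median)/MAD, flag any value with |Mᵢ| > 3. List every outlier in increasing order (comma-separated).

60.7

|Mᵢ| > 3 ⇔ |xᵢ − 16.60| > 3·7.30/0.6745 = 32.47.
So outliers lie outside [-15.87, 49.07].
60.7: M = 4.07 → outlier.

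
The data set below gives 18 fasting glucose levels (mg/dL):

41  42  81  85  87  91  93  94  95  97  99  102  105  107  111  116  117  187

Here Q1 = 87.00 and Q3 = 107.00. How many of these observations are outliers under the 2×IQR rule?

IQR = 20.00; fences at 87.00 − 40.00 = 47.00 and 107.00 + 40.00 = 147.00.
Outside the cutoffs: 41, 42, 187.

3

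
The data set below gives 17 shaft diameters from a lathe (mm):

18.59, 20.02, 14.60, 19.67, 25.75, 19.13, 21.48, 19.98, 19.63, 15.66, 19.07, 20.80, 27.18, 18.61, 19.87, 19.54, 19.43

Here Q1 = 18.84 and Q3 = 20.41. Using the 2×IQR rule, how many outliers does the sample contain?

IQR = 1.57; fences at 18.84 − 3.14 = 15.70 and 20.41 + 3.14 = 23.55.
Outside the cutoffs: 14.60, 15.66, 25.75, 27.18.

4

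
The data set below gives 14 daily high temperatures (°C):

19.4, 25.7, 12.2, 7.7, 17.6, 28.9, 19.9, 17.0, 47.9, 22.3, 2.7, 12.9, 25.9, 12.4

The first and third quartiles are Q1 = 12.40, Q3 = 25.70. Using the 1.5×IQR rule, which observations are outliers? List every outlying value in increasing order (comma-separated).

IQR = Q3 − Q1 = 25.70 − 12.40 = 13.30.
Lower fence = Q1 − 1.5·IQR = 12.40 − 19.95 = -7.55.
Upper fence = Q3 + 1.5·IQR = 25.70 + 19.95 = 45.65.
47.9 > 45.65 → outlier.
All remaining values lie within [-7.55, 45.65].

47.9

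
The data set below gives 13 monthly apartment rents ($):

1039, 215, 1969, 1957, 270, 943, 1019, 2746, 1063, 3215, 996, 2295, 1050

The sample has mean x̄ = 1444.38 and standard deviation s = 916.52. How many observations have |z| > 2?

0

Cutoffs: x̄ ± 2s = [-388.66, 3277.42].
Every value lies within the cutoffs.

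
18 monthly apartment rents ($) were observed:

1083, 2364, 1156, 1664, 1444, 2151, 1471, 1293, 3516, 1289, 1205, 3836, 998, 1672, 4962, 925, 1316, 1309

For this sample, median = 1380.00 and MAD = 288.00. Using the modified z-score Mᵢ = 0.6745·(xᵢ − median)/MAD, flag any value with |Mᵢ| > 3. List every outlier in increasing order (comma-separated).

|Mᵢ| > 3 ⇔ |xᵢ − 1380.00| > 3·288.00/0.6745 = 1280.95.
So outliers lie outside [99.05, 2660.95].
3516: M = 5.00 → outlier.
3836: M = 5.75 → outlier.
4962: M = 8.39 → outlier.

3516, 3836, 4962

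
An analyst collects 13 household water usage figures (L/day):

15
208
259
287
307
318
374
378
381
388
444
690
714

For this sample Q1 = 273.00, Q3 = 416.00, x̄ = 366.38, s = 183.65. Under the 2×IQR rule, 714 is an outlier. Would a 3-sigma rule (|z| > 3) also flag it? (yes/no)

z = (714 − 366.38) / 183.65 = 1.89.
|z| = 1.89 ≤ 3.

no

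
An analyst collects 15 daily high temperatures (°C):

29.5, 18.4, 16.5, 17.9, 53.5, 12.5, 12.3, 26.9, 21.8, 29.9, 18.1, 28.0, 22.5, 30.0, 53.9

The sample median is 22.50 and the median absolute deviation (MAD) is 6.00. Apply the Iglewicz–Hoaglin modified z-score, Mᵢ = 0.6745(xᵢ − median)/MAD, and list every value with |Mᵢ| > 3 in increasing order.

53.5, 53.9

|Mᵢ| > 3 ⇔ |xᵢ − 22.50| > 3·6.00/0.6745 = 26.69.
So outliers lie outside [-4.19, 49.19].
53.5: M = 3.48 → outlier.
53.9: M = 3.53 → outlier.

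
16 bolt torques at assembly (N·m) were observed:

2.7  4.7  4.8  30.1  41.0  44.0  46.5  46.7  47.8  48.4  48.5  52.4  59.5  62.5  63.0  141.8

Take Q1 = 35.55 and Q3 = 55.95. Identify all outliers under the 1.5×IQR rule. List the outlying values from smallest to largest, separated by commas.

2.7, 4.7, 4.8, 141.8

IQR = Q3 − Q1 = 55.95 − 35.55 = 20.40.
Lower fence = Q1 − 1.5·IQR = 35.55 − 30.60 = 4.95.
Upper fence = Q3 + 1.5·IQR = 55.95 + 30.60 = 86.55.
2.7 < 4.95 → outlier.
4.7 < 4.95 → outlier.
4.8 < 4.95 → outlier.
141.8 > 86.55 → outlier.
All remaining values lie within [4.95, 86.55].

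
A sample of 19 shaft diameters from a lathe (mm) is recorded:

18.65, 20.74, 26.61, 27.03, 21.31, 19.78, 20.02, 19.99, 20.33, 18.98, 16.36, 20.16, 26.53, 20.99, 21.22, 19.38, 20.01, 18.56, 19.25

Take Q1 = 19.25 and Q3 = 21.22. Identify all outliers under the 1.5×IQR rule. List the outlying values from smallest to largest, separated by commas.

26.53, 26.61, 27.03

IQR = Q3 − Q1 = 21.22 − 19.25 = 1.97.
Lower fence = Q1 − 1.5·IQR = 19.25 − 2.955 = 16.295.
Upper fence = Q3 + 1.5·IQR = 21.22 + 2.955 = 24.175.
26.53 > 24.175 → outlier.
26.61 > 24.175 → outlier.
27.03 > 24.175 → outlier.
All remaining values lie within [16.295, 24.175].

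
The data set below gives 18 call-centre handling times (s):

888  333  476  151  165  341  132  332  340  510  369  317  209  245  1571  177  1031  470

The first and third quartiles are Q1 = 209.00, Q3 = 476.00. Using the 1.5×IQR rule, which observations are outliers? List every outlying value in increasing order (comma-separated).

888, 1031, 1571

IQR = Q3 − Q1 = 476.00 − 209.00 = 267.00.
Lower fence = Q1 − 1.5·IQR = 209.00 − 400.50 = -191.50.
Upper fence = Q3 + 1.5·IQR = 476.00 + 400.50 = 876.50.
888 > 876.50 → outlier.
1031 > 876.50 → outlier.
1571 > 876.50 → outlier.
All remaining values lie within [-191.50, 876.50].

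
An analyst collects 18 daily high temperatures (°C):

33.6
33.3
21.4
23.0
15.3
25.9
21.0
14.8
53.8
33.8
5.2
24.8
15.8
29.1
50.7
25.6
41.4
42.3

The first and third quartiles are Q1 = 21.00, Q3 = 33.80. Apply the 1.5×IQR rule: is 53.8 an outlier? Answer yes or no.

IQR = Q3 − Q1 = 33.80 − 21.00 = 12.80.
Lower fence = Q1 − 1.5·IQR = 21.00 − 19.20 = 1.80.
Upper fence = Q3 + 1.5·IQR = 33.80 + 19.20 = 53.00.
53.8 lies above the upper fence.

yes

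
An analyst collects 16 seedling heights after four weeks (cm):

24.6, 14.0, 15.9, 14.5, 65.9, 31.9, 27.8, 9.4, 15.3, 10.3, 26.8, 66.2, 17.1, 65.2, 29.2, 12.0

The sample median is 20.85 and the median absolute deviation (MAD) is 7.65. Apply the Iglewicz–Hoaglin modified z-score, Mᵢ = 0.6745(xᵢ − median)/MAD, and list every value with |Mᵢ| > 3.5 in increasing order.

65.2, 65.9, 66.2

|Mᵢ| > 3.5 ⇔ |xᵢ − 20.85| > 3.5·7.65/0.6745 = 39.70.
So outliers lie outside [-18.85, 60.55].
65.2: M = 3.91 → outlier.
65.9: M = 3.97 → outlier.
66.2: M = 4.00 → outlier.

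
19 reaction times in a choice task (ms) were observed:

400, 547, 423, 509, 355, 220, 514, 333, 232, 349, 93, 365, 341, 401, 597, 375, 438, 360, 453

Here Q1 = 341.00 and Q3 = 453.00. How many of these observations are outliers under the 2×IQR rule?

IQR = 112.00; fences at 341.00 − 224.00 = 117.00 and 453.00 + 224.00 = 677.00.
Outside the cutoffs: 93.

1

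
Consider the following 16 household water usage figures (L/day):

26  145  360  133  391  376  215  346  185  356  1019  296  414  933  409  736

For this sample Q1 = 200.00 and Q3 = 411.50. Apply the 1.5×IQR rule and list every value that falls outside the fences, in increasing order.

IQR = Q3 − Q1 = 411.50 − 200.00 = 211.50.
Lower fence = Q1 − 1.5·IQR = 200.00 − 317.25 = -117.25.
Upper fence = Q3 + 1.5·IQR = 411.50 + 317.25 = 728.75.
736 > 728.75 → outlier.
933 > 728.75 → outlier.
1019 > 728.75 → outlier.
All remaining values lie within [-117.25, 728.75].

736, 933, 1019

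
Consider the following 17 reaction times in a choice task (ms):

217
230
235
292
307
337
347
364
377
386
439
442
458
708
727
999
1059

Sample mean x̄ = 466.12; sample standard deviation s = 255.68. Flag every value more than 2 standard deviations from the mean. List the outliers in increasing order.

Cutoffs at x̄ ± 2s: 466.12 ± 2·255.68 = [-45.24, 977.48].
999: z = 2.08, |z| > 2 → outlier.
1059: z = 2.32, |z| > 2 → outlier.
Every other value lies within [-45.24, 977.48].

999, 1059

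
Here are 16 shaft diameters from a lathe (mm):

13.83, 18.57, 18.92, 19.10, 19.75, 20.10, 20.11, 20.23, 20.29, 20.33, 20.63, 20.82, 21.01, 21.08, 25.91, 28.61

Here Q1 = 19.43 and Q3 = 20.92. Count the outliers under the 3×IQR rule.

3

IQR = 1.49; fences at 19.43 − 4.47 = 14.96 and 20.92 + 4.47 = 25.39.
Outside the cutoffs: 13.83, 25.91, 28.61.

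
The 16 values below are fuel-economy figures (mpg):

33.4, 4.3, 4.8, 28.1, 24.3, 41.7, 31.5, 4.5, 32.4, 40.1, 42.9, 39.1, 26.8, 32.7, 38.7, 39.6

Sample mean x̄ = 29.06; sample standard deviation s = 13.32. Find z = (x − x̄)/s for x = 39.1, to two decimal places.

z = (39.1 − 29.06) / 13.32 = 0.75.

0.75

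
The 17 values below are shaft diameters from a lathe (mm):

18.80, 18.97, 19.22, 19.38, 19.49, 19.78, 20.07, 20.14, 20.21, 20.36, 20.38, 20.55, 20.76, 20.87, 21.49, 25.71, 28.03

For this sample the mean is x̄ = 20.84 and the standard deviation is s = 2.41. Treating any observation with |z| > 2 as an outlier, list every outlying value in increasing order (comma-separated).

25.71, 28.03

Cutoffs at x̄ ± 2s: 20.84 ± 2·2.41 = [16.02, 25.66].
25.71: z = 2.02, |z| > 2 → outlier.
28.03: z = 2.98, |z| > 2 → outlier.
Every other value lies within [16.02, 25.66].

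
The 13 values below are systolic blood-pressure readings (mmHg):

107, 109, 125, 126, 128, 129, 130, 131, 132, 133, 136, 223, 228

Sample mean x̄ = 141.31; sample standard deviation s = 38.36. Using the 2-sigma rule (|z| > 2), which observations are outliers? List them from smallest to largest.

Cutoffs at x̄ ± 2s: 141.31 ± 2·38.36 = [64.59, 218.03].
223: z = 2.13, |z| > 2 → outlier.
228: z = 2.26, |z| > 2 → outlier.
Every other value lies within [64.59, 218.03].

223, 228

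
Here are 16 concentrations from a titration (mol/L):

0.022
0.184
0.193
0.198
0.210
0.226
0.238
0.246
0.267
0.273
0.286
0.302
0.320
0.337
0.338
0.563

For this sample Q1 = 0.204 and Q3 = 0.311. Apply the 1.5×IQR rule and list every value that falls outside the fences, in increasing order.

IQR = Q3 − Q1 = 0.311 − 0.204 = 0.107.
Lower fence = Q1 − 1.5·IQR = 0.204 − 0.1605 = 0.0435.
Upper fence = Q3 + 1.5·IQR = 0.311 + 0.1605 = 0.4715.
0.022 < 0.0435 → outlier.
0.563 > 0.4715 → outlier.
All remaining values lie within [0.0435, 0.4715].

0.022, 0.563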